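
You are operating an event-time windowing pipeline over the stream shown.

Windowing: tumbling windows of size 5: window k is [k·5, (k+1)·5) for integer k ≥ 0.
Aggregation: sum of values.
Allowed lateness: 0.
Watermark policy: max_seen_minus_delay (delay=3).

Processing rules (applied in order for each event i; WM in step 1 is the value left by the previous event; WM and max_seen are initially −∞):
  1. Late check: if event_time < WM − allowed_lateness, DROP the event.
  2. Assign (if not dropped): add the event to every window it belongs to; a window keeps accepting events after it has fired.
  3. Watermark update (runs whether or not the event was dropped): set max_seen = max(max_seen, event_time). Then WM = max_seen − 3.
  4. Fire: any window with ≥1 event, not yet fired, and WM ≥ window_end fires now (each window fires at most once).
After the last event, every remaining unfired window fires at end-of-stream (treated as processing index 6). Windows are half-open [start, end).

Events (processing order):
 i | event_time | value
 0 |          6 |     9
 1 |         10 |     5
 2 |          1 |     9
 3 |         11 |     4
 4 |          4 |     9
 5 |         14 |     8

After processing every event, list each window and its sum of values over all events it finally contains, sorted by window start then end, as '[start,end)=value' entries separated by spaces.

[5,10)=9 [10,15)=17

i=0 t=6 v=9: → [5,10); WM=3
i=1 t=10 v=5: → [10,15); WM=7
i=2 t=1 v=9: DROP (t<7-0); WM=7
i=3 t=11 v=4: → [10,15); WM=8
i=4 t=4 v=9: DROP (t<8-0); WM=8
i=5 t=14 v=8: → [10,15); WM=11; [5,10) fires=9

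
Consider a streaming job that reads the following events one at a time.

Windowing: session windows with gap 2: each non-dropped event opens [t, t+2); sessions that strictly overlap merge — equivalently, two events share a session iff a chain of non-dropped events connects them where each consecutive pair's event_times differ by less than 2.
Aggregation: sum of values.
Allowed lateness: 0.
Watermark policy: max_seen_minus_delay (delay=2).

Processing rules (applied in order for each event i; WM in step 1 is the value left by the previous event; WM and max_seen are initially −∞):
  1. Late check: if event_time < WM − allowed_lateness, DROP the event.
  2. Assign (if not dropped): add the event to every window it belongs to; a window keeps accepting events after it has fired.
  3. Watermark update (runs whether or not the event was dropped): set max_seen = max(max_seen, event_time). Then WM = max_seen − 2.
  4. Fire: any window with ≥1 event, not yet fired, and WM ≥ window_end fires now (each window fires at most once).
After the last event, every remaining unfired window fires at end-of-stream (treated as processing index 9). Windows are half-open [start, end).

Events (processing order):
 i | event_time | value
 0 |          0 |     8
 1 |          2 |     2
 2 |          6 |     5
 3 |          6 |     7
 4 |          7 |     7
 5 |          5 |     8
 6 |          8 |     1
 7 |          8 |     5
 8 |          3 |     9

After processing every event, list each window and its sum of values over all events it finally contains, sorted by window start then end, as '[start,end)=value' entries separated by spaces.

i=0 t=0 v=8: → [0,2); WM=-2
i=1 t=2 v=2: → [2,4); WM=0
i=2 t=6 v=5: → [6,8); WM=4
i=3 t=6 v=7: → [6,8); WM=4
i=4 t=7 v=7: → [6,9); WM=5
i=5 t=5 v=8: → [5,9); WM=5
i=6 t=8 v=1: → [5,10); WM=6
i=7 t=8 v=5: → [5,10); WM=6
i=8 t=3 v=9: DROP (t<6-0); WM=6

[0,2)=8 [2,4)=2 [5,10)=33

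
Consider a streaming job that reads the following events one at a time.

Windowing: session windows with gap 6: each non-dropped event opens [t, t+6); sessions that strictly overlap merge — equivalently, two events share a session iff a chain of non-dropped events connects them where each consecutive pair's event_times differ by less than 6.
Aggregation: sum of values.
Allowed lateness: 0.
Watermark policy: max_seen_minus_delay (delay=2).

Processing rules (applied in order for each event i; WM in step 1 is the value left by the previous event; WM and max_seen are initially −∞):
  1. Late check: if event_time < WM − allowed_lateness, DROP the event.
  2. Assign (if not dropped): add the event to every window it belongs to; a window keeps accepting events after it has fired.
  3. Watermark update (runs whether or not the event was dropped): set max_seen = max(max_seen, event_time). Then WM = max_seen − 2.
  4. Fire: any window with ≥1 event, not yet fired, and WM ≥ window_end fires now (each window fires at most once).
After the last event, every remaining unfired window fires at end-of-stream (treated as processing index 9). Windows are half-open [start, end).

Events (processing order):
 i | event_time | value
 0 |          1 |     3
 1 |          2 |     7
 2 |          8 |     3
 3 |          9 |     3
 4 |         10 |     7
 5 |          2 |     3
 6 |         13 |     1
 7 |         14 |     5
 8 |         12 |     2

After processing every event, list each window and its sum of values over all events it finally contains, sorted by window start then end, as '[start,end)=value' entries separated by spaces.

[1,8)=10 [8,20)=21

i=0 t=1 v=3: → [1,7); WM=-1
i=1 t=2 v=7: → [1,8); WM=0
i=2 t=8 v=3: → [8,14); WM=6
i=3 t=9 v=3: → [8,15); WM=7
i=4 t=10 v=7: → [8,16); WM=8
i=5 t=2 v=3: DROP (t<8-0); WM=8
i=6 t=13 v=1: → [8,19); WM=11
i=7 t=14 v=5: → [8,20); WM=12
i=8 t=12 v=2: → [8,20); WM=12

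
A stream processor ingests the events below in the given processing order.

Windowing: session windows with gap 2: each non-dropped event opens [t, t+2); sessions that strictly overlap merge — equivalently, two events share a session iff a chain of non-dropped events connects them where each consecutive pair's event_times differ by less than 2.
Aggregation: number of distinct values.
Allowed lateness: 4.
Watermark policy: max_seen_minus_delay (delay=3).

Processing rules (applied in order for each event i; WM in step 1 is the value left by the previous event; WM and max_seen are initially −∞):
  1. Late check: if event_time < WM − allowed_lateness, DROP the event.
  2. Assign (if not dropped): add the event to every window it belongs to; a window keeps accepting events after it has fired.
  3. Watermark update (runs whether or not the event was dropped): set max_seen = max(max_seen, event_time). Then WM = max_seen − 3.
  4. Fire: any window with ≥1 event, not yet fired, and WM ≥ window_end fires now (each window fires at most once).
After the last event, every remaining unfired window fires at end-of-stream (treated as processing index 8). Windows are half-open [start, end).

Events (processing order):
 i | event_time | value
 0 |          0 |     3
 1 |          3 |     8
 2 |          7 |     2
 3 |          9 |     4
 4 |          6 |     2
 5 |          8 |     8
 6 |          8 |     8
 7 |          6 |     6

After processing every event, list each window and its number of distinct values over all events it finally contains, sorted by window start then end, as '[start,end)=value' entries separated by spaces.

[0,2)=1 [3,5)=1 [6,11)=4

i=0 t=0 v=3: → [0,2); WM=-3
i=1 t=3 v=8: → [3,5); WM=0
i=2 t=7 v=2: → [7,9); WM=4
i=3 t=9 v=4: → [9,11); WM=6
i=4 t=6 v=2: → [6,9); WM=6
i=5 t=8 v=8: → [6,11); WM=6
i=6 t=8 v=8: → [6,11); WM=6
i=7 t=6 v=6: → [6,11); WM=6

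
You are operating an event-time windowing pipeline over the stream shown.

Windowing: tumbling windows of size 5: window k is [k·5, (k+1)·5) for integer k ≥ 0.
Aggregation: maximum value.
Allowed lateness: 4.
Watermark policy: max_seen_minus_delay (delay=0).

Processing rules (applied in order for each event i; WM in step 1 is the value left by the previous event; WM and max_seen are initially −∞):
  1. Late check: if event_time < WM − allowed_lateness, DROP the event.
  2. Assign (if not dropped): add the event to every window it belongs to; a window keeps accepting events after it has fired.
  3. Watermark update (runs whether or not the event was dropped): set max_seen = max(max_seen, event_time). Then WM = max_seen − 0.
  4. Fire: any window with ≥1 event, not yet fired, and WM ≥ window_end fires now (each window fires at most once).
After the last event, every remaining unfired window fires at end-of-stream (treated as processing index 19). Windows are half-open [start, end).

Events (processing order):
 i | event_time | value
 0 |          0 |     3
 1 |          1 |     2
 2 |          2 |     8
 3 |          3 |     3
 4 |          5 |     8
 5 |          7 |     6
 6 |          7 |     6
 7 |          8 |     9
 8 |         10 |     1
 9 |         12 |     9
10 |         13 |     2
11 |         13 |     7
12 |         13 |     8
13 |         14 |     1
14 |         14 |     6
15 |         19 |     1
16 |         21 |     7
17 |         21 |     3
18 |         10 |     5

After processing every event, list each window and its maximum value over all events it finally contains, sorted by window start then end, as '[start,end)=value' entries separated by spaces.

[0,5)=8 [5,10)=9 [10,15)=9 [15,20)=1 [20,25)=7

i=0 t=0 v=3: → [0,5); WM=0
i=1 t=1 v=2: → [0,5); WM=1
i=2 t=2 v=8: → [0,5); WM=2
i=3 t=3 v=3: → [0,5); WM=3
i=4 t=5 v=8: → [5,10); WM=5; [0,5) fires=8
i=5 t=7 v=6: → [5,10); WM=7
i=6 t=7 v=6: → [5,10); WM=7
i=7 t=8 v=9: → [5,10); WM=8
i=8 t=10 v=1: → [10,15); WM=10; [5,10) fires=9
i=9 t=12 v=9: → [10,15); WM=12
i=10 t=13 v=2: → [10,15); WM=13
i=11 t=13 v=7: → [10,15); WM=13
i=12 t=13 v=8: → [10,15); WM=13
i=13 t=14 v=1: → [10,15); WM=14
i=14 t=14 v=6: → [10,15); WM=14
i=15 t=19 v=1: → [15,20); WM=19; [10,15) fires=9
i=16 t=21 v=7: → [20,25); WM=21; [15,20) fires=1
i=17 t=21 v=3: → [20,25); WM=21
i=18 t=10 v=5: DROP (t<21-4); WM=21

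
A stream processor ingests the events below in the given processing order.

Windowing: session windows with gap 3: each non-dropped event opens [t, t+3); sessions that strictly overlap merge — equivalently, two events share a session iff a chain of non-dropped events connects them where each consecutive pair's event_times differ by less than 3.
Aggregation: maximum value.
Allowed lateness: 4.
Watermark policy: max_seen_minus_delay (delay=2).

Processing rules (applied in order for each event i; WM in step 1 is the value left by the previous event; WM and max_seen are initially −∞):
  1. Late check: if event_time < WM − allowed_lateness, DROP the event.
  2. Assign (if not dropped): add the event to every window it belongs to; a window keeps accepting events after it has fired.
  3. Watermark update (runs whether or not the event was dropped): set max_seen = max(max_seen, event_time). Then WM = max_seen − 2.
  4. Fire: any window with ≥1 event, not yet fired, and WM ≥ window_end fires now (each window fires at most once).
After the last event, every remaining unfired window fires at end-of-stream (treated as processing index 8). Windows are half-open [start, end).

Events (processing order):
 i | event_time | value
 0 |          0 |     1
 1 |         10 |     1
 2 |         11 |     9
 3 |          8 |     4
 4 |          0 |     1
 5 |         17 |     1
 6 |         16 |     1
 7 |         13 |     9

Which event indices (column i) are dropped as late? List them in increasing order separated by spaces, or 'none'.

4

i=0 t=0 v=1: → [0,3); WM=-2
i=1 t=10 v=1: → [10,13); WM=8
i=2 t=11 v=9: → [10,14); WM=9
i=3 t=8 v=4: → [8,14); WM=9
i=4 t=0 v=1: DROP (t<9-4); WM=9
i=5 t=17 v=1: → [17,20); WM=15
i=6 t=16 v=1: → [16,20); WM=15
i=7 t=13 v=9: → [8,16); WM=15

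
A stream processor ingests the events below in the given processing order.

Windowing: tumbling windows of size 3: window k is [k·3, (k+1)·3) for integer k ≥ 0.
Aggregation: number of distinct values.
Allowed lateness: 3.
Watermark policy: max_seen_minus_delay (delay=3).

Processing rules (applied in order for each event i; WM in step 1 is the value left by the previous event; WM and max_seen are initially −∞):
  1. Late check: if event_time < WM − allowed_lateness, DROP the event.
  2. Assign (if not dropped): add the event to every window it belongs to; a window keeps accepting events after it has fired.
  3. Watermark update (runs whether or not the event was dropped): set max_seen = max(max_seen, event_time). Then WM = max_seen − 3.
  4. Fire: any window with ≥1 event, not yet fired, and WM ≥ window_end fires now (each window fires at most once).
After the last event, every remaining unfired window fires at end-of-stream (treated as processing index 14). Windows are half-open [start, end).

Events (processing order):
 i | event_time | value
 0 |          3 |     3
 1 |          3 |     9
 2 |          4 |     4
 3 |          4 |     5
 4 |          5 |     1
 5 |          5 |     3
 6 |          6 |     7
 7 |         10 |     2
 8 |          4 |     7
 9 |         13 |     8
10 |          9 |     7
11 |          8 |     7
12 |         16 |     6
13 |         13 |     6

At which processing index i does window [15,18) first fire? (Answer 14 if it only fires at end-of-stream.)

14

i=0 t=3 v=3: → [3,6); WM=0
i=1 t=3 v=9: → [3,6); WM=0
i=2 t=4 v=4: → [3,6); WM=1
i=3 t=4 v=5: → [3,6); WM=1
i=4 t=5 v=1: → [3,6); WM=2
i=5 t=5 v=3: → [3,6); WM=2
i=6 t=6 v=7: → [6,9); WM=3
i=7 t=10 v=2: → [9,12); WM=7; [3,6) fires=5
i=8 t=4 v=7: → [3,6); WM=7
i=9 t=13 v=8: → [12,15); WM=10; [6,9) fires=1
i=10 t=9 v=7: → [9,12); WM=10
i=11 t=8 v=7: → [6,9); WM=10
i=12 t=16 v=6: → [15,18); WM=13; [9,12) fires=2
i=13 t=13 v=6: → [12,15); WM=13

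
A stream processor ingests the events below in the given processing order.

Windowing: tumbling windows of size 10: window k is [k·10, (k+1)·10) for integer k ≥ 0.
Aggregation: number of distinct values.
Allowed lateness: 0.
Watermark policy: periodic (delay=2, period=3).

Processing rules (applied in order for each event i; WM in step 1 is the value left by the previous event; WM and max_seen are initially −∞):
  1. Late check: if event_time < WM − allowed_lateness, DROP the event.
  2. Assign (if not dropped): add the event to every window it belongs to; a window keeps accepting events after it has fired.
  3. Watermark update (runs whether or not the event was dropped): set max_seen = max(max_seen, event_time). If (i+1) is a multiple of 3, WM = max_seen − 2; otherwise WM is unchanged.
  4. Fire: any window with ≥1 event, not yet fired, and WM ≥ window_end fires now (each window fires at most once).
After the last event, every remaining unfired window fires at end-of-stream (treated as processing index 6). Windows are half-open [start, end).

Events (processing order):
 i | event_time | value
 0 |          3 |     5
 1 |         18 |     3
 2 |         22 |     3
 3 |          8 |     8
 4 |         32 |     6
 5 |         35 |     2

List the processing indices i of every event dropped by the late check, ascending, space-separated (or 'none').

3

i=0 t=3 v=5: → [0,10); WM=−∞
i=1 t=18 v=3: → [10,20); WM=−∞
i=2 t=22 v=3: → [20,30); WM=20; [0,10) fires=1 [10,20) fires=1
i=3 t=8 v=8: DROP (t<20-0); WM=20
i=4 t=32 v=6: → [30,40); WM=20
i=5 t=35 v=2: → [30,40); WM=33; [20,30) fires=1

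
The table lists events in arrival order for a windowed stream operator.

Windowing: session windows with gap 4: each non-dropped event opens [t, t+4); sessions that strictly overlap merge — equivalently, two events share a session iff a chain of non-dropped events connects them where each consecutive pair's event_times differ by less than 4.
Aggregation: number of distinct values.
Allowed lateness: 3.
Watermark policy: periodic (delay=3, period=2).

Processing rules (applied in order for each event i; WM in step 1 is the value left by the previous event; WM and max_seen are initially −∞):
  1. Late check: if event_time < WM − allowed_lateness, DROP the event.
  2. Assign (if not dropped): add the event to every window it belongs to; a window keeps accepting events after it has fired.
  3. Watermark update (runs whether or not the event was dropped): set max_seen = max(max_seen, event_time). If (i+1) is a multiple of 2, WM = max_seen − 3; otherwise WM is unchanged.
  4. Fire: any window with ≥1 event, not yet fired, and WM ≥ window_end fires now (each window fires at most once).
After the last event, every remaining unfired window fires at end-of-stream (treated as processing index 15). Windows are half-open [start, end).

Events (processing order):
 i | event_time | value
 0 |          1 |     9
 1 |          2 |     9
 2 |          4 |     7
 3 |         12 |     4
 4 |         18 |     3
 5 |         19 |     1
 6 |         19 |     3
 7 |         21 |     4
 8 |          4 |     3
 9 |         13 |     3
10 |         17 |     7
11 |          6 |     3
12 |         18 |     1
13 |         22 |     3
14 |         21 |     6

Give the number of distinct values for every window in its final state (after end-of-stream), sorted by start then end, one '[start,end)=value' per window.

[1,8)=2 [12,16)=1 [17,26)=5

i=0 t=1 v=9: → [1,5); WM=−∞
i=1 t=2 v=9: → [1,6); WM=-1
i=2 t=4 v=7: → [1,8); WM=-1
i=3 t=12 v=4: → [12,16); WM=9
i=4 t=18 v=3: → [18,22); WM=9
i=5 t=19 v=1: → [18,23); WM=16
i=6 t=19 v=3: → [18,23); WM=16
i=7 t=21 v=4: → [18,25); WM=18
i=8 t=4 v=3: DROP (t<18-3); WM=18
i=9 t=13 v=3: DROP (t<18-3); WM=18
i=10 t=17 v=7: → [17,25); WM=18
i=11 t=6 v=3: DROP (t<18-3); WM=18
i=12 t=18 v=1: → [17,25); WM=18
i=13 t=22 v=3: → [17,26); WM=19
i=14 t=21 v=6: → [17,26); WM=19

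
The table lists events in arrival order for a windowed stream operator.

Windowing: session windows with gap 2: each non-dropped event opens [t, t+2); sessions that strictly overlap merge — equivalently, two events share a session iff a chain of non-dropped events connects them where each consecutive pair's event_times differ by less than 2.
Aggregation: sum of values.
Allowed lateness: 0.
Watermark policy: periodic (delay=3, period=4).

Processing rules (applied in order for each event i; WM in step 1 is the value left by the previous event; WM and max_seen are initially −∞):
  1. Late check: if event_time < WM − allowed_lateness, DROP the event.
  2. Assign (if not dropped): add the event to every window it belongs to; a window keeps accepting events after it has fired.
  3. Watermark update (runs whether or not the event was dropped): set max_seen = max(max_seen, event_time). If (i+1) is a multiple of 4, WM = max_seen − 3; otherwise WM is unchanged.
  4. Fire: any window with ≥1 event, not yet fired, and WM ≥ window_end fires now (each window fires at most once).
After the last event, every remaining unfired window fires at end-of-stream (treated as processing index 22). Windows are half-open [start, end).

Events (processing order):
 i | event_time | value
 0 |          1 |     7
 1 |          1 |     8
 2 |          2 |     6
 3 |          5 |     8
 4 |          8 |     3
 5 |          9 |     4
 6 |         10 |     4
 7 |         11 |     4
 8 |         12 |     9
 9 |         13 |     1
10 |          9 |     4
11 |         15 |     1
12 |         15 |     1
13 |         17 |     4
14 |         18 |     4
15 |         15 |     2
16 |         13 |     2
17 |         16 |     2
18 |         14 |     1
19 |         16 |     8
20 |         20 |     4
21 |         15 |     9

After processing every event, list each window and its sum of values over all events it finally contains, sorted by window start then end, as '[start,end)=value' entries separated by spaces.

i=0 t=1 v=7: → [1,3); WM=−∞
i=1 t=1 v=8: → [1,3); WM=−∞
i=2 t=2 v=6: → [1,4); WM=−∞
i=3 t=5 v=8: → [5,7); WM=2
i=4 t=8 v=3: → [8,10); WM=2
i=5 t=9 v=4: → [8,11); WM=2
i=6 t=10 v=4: → [8,12); WM=2
i=7 t=11 v=4: → [8,13); WM=8
i=8 t=12 v=9: → [8,14); WM=8
i=9 t=13 v=1: → [8,15); WM=8
i=10 t=9 v=4: → [8,15); WM=8
i=11 t=15 v=1: → [15,17); WM=12
i=12 t=15 v=1: → [15,17); WM=12
i=13 t=17 v=4: → [17,19); WM=12
i=14 t=18 v=4: → [17,20); WM=12
i=15 t=15 v=2: → [15,17); WM=15
i=16 t=13 v=2: DROP (t<15-0); WM=15
i=17 t=16 v=2: → [15,20); WM=15
i=18 t=14 v=1: DROP (t<15-0); WM=15
i=19 t=16 v=8: → [15,20); WM=15
i=20 t=20 v=4: → [20,22); WM=15
i=21 t=15 v=9: → [15,20); WM=15

[1,4)=21 [5,7)=8 [8,15)=29 [15,20)=31 [20,22)=4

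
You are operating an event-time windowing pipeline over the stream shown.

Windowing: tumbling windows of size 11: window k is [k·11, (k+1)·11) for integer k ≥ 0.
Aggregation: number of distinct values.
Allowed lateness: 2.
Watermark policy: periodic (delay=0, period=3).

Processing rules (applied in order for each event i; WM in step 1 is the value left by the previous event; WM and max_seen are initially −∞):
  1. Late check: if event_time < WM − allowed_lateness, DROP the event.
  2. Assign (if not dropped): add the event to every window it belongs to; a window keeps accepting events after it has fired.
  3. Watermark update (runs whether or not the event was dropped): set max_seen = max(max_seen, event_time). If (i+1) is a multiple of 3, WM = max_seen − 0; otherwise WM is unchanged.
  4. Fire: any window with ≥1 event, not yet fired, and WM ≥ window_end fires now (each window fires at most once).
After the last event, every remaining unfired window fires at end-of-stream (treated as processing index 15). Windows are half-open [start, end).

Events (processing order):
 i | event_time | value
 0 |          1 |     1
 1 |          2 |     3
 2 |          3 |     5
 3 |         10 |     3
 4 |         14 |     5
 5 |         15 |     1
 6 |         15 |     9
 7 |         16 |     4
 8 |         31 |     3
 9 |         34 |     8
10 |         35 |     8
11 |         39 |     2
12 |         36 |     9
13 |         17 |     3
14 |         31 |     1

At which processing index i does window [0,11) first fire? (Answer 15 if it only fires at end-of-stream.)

5

i=0 t=1 v=1: → [0,11); WM=−∞
i=1 t=2 v=3: → [0,11); WM=−∞
i=2 t=3 v=5: → [0,11); WM=3
i=3 t=10 v=3: → [0,11); WM=3
i=4 t=14 v=5: → [11,22); WM=3
i=5 t=15 v=1: → [11,22); WM=15; [0,11) fires=3
i=6 t=15 v=9: → [11,22); WM=15
i=7 t=16 v=4: → [11,22); WM=15
i=8 t=31 v=3: → [22,33); WM=31; [11,22) fires=4
i=9 t=34 v=8: → [33,44); WM=31
i=10 t=35 v=8: → [33,44); WM=31
i=11 t=39 v=2: → [33,44); WM=39; [22,33) fires=1
i=12 t=36 v=9: DROP (t<39-2); WM=39
i=13 t=17 v=3: DROP (t<39-2); WM=39
i=14 t=31 v=1: DROP (t<39-2); WM=39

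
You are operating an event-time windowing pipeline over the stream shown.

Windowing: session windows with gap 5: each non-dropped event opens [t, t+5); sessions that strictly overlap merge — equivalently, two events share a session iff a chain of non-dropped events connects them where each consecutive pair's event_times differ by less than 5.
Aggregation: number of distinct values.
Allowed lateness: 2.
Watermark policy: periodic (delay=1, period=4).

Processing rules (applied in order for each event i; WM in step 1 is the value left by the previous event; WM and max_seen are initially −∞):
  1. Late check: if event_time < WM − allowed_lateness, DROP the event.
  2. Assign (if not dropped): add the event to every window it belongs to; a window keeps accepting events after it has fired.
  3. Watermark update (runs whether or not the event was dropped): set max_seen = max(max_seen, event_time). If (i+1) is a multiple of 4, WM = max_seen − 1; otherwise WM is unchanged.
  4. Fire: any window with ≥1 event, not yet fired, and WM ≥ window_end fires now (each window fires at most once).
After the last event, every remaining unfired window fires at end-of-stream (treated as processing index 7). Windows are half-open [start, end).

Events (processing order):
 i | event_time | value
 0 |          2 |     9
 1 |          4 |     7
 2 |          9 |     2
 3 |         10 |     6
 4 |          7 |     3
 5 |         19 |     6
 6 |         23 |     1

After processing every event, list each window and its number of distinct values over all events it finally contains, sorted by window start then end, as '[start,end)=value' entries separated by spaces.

i=0 t=2 v=9: → [2,7); WM=−∞
i=1 t=4 v=7: → [2,9); WM=−∞
i=2 t=9 v=2: → [9,14); WM=−∞
i=3 t=10 v=6: → [9,15); WM=9
i=4 t=7 v=3: → [2,15); WM=9
i=5 t=19 v=6: → [19,24); WM=9
i=6 t=23 v=1: → [19,28); WM=9

[2,15)=5 [19,28)=2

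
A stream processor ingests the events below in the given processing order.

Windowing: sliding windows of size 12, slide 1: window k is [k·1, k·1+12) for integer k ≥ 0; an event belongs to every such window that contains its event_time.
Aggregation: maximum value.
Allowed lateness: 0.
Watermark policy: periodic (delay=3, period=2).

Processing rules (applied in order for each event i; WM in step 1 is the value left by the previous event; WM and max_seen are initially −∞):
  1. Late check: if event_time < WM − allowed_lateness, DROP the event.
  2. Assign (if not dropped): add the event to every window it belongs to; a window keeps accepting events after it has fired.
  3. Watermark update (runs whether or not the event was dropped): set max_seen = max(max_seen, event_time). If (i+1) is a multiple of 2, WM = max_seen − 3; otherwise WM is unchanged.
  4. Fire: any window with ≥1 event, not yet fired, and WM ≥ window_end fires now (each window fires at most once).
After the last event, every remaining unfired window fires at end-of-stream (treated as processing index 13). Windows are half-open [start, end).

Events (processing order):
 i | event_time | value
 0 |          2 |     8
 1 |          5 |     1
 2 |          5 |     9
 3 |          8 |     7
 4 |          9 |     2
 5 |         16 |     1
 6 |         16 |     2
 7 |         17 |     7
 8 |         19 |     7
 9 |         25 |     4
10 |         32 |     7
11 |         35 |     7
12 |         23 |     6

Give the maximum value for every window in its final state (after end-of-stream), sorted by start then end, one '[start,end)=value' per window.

i=0 t=2 v=8: → [2,14),[1,13),[0,12); WM=−∞
i=1 t=5 v=1: → [5,17),[4,16),[3,15),[2,14),[1,13),[0,12); WM=2
i=2 t=5 v=9: → [5,17),[4,16),[3,15),[2,14),[1,13),[0,12); WM=2
i=3 t=8 v=7: → [8,20),[7,19),[6,18),[5,17),[4,16),[3,15),[2,14),[1,13),[0,12); WM=5
i=4 t=9 v=2: → [9,21),[8,20),[7,19),[6,18),[5,17),[4,16),[3,15),[2,14),[1,13),[0,12); WM=5
i=5 t=16 v=1: → [16,28),[15,27),[14,26),[13,25),[12,24),[11,23),[10,22),[9,21),[8,20),[7,19),[6,18),[5,17); WM=13; [0,12) fires=9 [1,13) fires=9
i=6 t=16 v=2: → [16,28),[15,27),[14,26),[13,25),[12,24),[11,23),[10,22),[9,21),[8,20),[7,19),[6,18),[5,17); WM=13
i=7 t=17 v=7: → [17,29),[16,28),[15,27),[14,26),[13,25),[12,24),[11,23),[10,22),[9,21),[8,20),[7,19),[6,18); WM=14; [2,14) fires=9
i=8 t=19 v=7: → [19,31),[18,30),[17,29),[16,28),[15,27),[14,26),[13,25),[12,24),[11,23),[10,22),[9,21),[8,20); WM=14
i=9 t=25 v=4: → [25,37),[24,36),[23,35),[22,34),[21,33),[20,32),[19,31),[18,30),[17,29),[16,28),[15,27),[14,26); WM=22; [3,15) fires=9 [4,16) fires=9 [5,17) fires=9 [6,18) fires=7 [7,19) fires=7 [8,20) fires=7 [9,21) fires=7 [10,22) fires=7
i=10 t=32 v=7: → [32,44),[31,43),[30,42),[29,41),[28,40),[27,39),[26,38),[25,37),[24,36),[23,35),[22,34),[21,33); WM=22
i=11 t=35 v=7: → [35,47),[34,46),[33,45),[32,44),[31,43),[30,42),[29,41),[28,40),[27,39),[26,38),[25,37),[24,36); WM=32; [11,23) fires=7 [12,24) fires=7 [13,25) fires=7 [14,26) fires=7 [15,27) fires=7 [16,28) fires=7 [17,29) fires=7 [18,30) fires=7 [19,31) fires=7 [20,32) fires=4
i=12 t=23 v=6: DROP (t<32-0); WM=32

[0,12)=9 [1,13)=9 [2,14)=9 [3,15)=9 [4,16)=9 [5,17)=9 [6,18)=7 [7,19)=7 [8,20)=7 [9,21)=7 [10,22)=7 [11,23)=7 [12,24)=7 [13,25)=7 [14,26)=7 [15,27)=7 [16,28)=7 [17,29)=7 [18,30)=7 [19,31)=7 [20,32)=4 [21,33)=7 [22,34)=7 [23,35)=7 [24,36)=7 [25,37)=7 [26,38)=7 [27,39)=7 [28,40)=7 [29,41)=7 [30,42)=7 [31,43)=7 [32,44)=7 [33,45)=7 [34,46)=7 [35,47)=7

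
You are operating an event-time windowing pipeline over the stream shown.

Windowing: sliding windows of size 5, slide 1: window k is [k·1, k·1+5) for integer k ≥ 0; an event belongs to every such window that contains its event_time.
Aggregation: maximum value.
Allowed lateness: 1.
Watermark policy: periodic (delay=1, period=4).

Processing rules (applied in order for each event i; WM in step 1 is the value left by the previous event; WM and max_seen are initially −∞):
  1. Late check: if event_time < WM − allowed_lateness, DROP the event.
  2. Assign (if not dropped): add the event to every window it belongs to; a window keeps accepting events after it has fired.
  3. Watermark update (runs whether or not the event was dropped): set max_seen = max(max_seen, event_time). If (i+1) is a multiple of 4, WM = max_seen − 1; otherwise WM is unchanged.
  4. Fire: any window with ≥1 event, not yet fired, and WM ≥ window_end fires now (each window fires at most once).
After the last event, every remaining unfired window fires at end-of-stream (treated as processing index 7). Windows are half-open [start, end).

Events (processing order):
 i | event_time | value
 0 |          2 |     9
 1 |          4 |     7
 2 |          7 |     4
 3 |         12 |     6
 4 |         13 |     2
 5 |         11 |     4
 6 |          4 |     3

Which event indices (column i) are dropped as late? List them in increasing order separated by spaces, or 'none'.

i=0 t=2 v=9: → [2,7),[1,6),[0,5); WM=−∞
i=1 t=4 v=7: → [4,9),[3,8),[2,7),[1,6),[0,5); WM=−∞
i=2 t=7 v=4: → [7,12),[6,11),[5,10),[4,9),[3,8); WM=−∞
i=3 t=12 v=6: → [12,17),[11,16),[10,15),[9,14),[8,13); WM=11; [0,5) fires=9 [1,6) fires=9 [2,7) fires=9 [3,8) fires=7 [4,9) fires=7 [5,10) fires=4 [6,11) fires=4
i=4 t=13 v=2: → [13,18),[12,17),[11,16),[10,15),[9,14); WM=11
i=5 t=11 v=4: → [11,16),[10,15),[9,14),[8,13),[7,12); WM=11
i=6 t=4 v=3: DROP (t<11-1); WM=11

6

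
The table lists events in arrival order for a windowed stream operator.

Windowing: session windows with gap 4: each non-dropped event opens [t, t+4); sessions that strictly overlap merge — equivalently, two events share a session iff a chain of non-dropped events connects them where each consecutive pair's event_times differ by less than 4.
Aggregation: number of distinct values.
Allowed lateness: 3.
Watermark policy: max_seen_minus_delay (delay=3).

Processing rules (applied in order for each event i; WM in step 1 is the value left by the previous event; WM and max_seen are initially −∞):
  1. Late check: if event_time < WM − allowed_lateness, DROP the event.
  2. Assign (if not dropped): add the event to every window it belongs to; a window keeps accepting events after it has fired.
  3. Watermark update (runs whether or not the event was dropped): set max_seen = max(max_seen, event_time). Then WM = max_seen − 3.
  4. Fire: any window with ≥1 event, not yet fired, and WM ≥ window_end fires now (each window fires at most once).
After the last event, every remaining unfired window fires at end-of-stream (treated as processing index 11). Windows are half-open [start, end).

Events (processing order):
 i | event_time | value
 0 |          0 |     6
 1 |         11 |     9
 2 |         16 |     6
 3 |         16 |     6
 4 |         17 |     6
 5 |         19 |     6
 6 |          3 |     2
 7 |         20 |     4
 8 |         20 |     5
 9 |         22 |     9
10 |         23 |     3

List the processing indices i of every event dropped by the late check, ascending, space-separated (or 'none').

6

i=0 t=0 v=6: → [0,4); WM=-3
i=1 t=11 v=9: → [11,15); WM=8
i=2 t=16 v=6: → [16,20); WM=13
i=3 t=16 v=6: → [16,20); WM=13
i=4 t=17 v=6: → [16,21); WM=14
i=5 t=19 v=6: → [16,23); WM=16
i=6 t=3 v=2: DROP (t<16-3); WM=16
i=7 t=20 v=4: → [16,24); WM=17
i=8 t=20 v=5: → [16,24); WM=17
i=9 t=22 v=9: → [16,26); WM=19
i=10 t=23 v=3: → [16,27); WM=20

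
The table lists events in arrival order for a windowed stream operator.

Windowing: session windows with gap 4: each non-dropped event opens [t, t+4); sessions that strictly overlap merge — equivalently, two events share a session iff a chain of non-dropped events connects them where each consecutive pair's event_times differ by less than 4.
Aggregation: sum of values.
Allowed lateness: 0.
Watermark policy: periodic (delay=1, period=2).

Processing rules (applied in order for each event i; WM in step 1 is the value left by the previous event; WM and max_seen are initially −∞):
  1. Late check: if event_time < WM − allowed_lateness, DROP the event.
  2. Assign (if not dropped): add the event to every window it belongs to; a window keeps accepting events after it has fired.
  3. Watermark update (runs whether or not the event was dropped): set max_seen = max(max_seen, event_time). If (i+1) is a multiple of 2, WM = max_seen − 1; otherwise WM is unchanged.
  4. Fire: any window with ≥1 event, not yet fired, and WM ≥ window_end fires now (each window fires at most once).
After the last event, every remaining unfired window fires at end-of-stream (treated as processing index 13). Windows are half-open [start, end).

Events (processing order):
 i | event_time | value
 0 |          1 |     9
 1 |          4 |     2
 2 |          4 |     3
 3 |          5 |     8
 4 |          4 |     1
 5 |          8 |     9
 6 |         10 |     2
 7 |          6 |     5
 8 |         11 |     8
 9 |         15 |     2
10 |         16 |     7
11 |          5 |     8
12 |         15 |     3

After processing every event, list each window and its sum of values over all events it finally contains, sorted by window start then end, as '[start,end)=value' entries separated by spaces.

[1,15)=42 [15,20)=12

i=0 t=1 v=9: → [1,5); WM=−∞
i=1 t=4 v=2: → [1,8); WM=3
i=2 t=4 v=3: → [1,8); WM=3
i=3 t=5 v=8: → [1,9); WM=4
i=4 t=4 v=1: → [1,9); WM=4
i=5 t=8 v=9: → [1,12); WM=7
i=6 t=10 v=2: → [1,14); WM=7
i=7 t=6 v=5: DROP (t<7-0); WM=9
i=8 t=11 v=8: → [1,15); WM=9
i=9 t=15 v=2: → [15,19); WM=14
i=10 t=16 v=7: → [15,20); WM=14
i=11 t=5 v=8: DROP (t<14-0); WM=15
i=12 t=15 v=3: → [15,20); WM=15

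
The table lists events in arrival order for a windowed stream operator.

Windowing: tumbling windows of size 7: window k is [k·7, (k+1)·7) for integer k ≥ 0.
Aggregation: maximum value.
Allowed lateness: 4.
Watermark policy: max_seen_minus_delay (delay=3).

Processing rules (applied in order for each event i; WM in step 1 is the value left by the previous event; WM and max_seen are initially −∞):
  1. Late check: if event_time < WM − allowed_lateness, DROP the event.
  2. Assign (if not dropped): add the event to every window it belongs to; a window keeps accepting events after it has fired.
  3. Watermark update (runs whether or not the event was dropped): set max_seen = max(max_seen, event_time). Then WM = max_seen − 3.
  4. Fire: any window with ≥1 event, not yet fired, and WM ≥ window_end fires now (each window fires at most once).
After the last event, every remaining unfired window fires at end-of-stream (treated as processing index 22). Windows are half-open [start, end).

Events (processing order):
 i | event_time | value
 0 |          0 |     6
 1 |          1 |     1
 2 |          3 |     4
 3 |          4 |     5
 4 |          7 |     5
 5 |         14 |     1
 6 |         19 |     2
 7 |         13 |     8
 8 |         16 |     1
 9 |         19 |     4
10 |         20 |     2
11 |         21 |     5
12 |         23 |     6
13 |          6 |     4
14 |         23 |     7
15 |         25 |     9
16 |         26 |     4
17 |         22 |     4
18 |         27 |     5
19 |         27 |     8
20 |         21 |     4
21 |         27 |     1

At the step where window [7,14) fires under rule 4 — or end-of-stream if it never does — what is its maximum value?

5

i=0 t=0 v=6: → [0,7); WM=-3
i=1 t=1 v=1: → [0,7); WM=-2
i=2 t=3 v=4: → [0,7); WM=0
i=3 t=4 v=5: → [0,7); WM=1
i=4 t=7 v=5: → [7,14); WM=4
i=5 t=14 v=1: → [14,21); WM=11; [0,7) fires=6
i=6 t=19 v=2: → [14,21); WM=16; [7,14) fires=5
i=7 t=13 v=8: → [7,14); WM=16
i=8 t=16 v=1: → [14,21); WM=16
i=9 t=19 v=4: → [14,21); WM=16
i=10 t=20 v=2: → [14,21); WM=17
i=11 t=21 v=5: → [21,28); WM=18
i=12 t=23 v=6: → [21,28); WM=20
i=13 t=6 v=4: DROP (t<20-4); WM=20
i=14 t=23 v=7: → [21,28); WM=20
i=15 t=25 v=9: → [21,28); WM=22; [14,21) fires=4
i=16 t=26 v=4: → [21,28); WM=23
i=17 t=22 v=4: → [21,28); WM=23
i=18 t=27 v=5: → [21,28); WM=24
i=19 t=27 v=8: → [21,28); WM=24
i=20 t=21 v=4: → [21,28); WM=24
i=21 t=27 v=1: → [21,28); WM=24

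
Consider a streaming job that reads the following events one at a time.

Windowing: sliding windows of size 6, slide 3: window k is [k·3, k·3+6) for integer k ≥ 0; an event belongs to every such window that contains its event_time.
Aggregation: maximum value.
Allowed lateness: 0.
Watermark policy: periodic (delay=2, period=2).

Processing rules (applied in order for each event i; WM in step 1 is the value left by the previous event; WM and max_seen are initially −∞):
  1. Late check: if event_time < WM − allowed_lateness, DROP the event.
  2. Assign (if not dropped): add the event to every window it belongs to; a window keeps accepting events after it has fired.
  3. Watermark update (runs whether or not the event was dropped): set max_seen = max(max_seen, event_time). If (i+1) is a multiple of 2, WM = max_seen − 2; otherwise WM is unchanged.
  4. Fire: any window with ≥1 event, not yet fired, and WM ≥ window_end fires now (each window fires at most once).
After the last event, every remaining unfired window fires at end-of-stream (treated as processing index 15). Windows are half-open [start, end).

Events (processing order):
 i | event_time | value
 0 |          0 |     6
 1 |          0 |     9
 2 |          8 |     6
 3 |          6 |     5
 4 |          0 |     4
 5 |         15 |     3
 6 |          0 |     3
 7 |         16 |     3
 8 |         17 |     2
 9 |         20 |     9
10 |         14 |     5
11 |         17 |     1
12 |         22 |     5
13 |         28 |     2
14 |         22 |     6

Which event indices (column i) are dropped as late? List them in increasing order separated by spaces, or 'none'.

i=0 t=0 v=6: → [0,6); WM=−∞
i=1 t=0 v=9: → [0,6); WM=-2
i=2 t=8 v=6: → [6,12),[3,9); WM=-2
i=3 t=6 v=5: → [6,12),[3,9); WM=6; [0,6) fires=9
i=4 t=0 v=4: DROP (t<6-0); WM=6
i=5 t=15 v=3: → [15,21),[12,18); WM=13; [3,9) fires=6 [6,12) fires=6
i=6 t=0 v=3: DROP (t<13-0); WM=13
i=7 t=16 v=3: → [15,21),[12,18); WM=14
i=8 t=17 v=2: → [15,21),[12,18); WM=14
i=9 t=20 v=9: → [18,24),[15,21); WM=18; [12,18) fires=3
i=10 t=14 v=5: DROP (t<18-0); WM=18
i=11 t=17 v=1: DROP (t<18-0); WM=18
i=12 t=22 v=5: → [21,27),[18,24); WM=18
i=13 t=28 v=2: → [27,33),[24,30); WM=26; [15,21) fires=9 [18,24) fires=9
i=14 t=22 v=6: DROP (t<26-0); WM=26

4 6 10 11 14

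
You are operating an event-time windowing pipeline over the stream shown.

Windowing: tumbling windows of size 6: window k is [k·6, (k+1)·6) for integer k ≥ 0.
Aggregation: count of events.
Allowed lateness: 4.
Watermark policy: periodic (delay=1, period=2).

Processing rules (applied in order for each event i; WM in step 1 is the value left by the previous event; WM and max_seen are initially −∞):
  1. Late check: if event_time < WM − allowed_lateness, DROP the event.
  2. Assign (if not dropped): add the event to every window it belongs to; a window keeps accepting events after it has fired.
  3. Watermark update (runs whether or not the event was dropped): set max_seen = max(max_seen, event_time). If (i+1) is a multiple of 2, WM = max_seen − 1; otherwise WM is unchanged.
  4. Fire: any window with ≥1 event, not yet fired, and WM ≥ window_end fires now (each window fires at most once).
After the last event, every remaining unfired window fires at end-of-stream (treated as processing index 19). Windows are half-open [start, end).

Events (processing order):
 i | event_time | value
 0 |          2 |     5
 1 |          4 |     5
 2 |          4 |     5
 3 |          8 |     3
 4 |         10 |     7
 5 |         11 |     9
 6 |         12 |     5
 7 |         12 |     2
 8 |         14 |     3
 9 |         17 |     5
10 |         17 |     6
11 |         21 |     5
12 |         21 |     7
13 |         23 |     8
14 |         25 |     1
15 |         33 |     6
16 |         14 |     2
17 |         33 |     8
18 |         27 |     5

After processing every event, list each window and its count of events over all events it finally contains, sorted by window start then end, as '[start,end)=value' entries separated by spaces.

[0,6)=3 [6,12)=3 [12,18)=5 [18,24)=3 [24,30)=1 [30,36)=2

i=0 t=2 v=5: → [0,6); WM=−∞
i=1 t=4 v=5: → [0,6); WM=3
i=2 t=4 v=5: → [0,6); WM=3
i=3 t=8 v=3: → [6,12); WM=7; [0,6) fires=3
i=4 t=10 v=7: → [6,12); WM=7
i=5 t=11 v=9: → [6,12); WM=10
i=6 t=12 v=5: → [12,18); WM=10
i=7 t=12 v=2: → [12,18); WM=11
i=8 t=14 v=3: → [12,18); WM=11
i=9 t=17 v=5: → [12,18); WM=16; [6,12) fires=3
i=10 t=17 v=6: → [12,18); WM=16
i=11 t=21 v=5: → [18,24); WM=20; [12,18) fires=5
i=12 t=21 v=7: → [18,24); WM=20
i=13 t=23 v=8: → [18,24); WM=22
i=14 t=25 v=1: → [24,30); WM=22
i=15 t=33 v=6: → [30,36); WM=32; [18,24) fires=3 [24,30) fires=1
i=16 t=14 v=2: DROP (t<32-4); WM=32
i=17 t=33 v=8: → [30,36); WM=32
i=18 t=27 v=5: DROP (t<32-4); WM=32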